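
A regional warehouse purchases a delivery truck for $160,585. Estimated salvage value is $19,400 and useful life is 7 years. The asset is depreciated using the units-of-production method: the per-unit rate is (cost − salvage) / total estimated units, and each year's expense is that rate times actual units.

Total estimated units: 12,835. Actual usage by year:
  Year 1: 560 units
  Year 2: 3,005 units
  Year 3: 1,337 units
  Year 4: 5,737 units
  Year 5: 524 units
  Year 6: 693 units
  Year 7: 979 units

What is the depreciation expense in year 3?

$14,707

Depreciable base = $160,585 − $19,400 = $141,185.
Rate = $141,185 / 12,835 units = $11 per unit.
Year 1: 560 × $11 = $6,160. Book value $154,425.
Year 2: 3,005 × $11 = $33,055. Book value $121,370.
Year 3: 1,337 × $11 = $14,707. Book value $106,663.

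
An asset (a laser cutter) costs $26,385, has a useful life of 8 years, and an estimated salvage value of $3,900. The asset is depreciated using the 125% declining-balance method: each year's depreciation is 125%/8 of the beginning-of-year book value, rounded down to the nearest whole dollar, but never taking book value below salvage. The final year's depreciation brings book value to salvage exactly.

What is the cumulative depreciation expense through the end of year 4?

Depreciable base = $26,385 − $3,900 = $22,485.
Year 1: ⌊$26,385 × 125%/8⌋ = $4,122. Book value $22,263.
Year 2: ⌊$22,263 × 125%/8⌋ = $3,478. Book value $18,785.
Year 3: ⌊$18,785 × 125%/8⌋ = $2,935. Book value $15,850.
Year 4: ⌊$15,850 × 125%/8⌋ = $2,476. Book value $13,374.
Accumulated through year 4 = $26,385 − $13,374 = $13,011.

$13,011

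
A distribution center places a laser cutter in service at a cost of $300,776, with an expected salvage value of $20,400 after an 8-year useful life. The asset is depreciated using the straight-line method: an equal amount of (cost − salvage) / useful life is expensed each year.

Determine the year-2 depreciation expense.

$35,047

Depreciable base = $300,776 − $20,400 = $280,376.
Annual expense = $280,376 / 8 = $35,047.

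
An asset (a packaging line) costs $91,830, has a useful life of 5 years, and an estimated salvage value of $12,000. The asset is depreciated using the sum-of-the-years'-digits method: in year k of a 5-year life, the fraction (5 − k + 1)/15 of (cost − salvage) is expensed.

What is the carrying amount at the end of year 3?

Depreciable base = $91,830 − $12,000 = $79,830.
Sum of the years' digits = 5+4+3+2+1 = 15.
Year 1: $79,830 × 5/15 = $26,610. Book value $65,220.
Year 2: $79,830 × 4/15 = $21,288. Book value $43,932.
Year 3: $79,830 × 3/15 = $15,966. Book value $27,966.

$27,966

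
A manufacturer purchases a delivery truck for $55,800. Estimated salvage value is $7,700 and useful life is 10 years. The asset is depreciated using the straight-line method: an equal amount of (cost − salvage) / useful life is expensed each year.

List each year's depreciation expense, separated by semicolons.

Depreciable base = $55,800 − $7,700 = $48,100.
Annual expense = $48,100 / 10 = $4,810.
End of year 1: book value $50,990.
End of year 2: book value $46,180.
End of year 3: book value $41,370.
End of year 4: book value $36,560.
End of year 5: book value $31,750.
End of year 6: book value $26,940.
End of year 7: book value $22,130.
End of year 8: book value $17,320.
End of year 9: book value $12,510.
End of year 10: book value $7,700.

$4,810; $4,810; $4,810; $4,810; $4,810; $4,810; $4,810; $4,810; $4,810; $4,810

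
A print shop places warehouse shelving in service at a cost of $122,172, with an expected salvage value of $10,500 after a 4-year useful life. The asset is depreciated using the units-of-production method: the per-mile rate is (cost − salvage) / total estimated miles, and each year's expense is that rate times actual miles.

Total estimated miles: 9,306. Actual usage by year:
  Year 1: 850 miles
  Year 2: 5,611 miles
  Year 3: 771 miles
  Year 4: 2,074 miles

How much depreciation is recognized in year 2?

$67,332

Depreciable base = $122,172 − $10,500 = $111,672.
Rate = $111,672 / 9,306 miles = $12 per mile.
Year 1: 850 × $12 = $10,200. Book value $111,972.
Year 2: 5,611 × $12 = $67,332. Book value $44,640.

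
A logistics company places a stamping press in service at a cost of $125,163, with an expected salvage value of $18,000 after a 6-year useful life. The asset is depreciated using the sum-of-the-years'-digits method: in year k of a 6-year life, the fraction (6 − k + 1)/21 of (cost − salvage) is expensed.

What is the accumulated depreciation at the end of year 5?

Depreciable base = $125,163 − $18,000 = $107,163.
Sum of the years' digits = 6+5+4+3+2+1 = 21.
Year 1: $107,163 × 6/21 = $30,618. Book value $94,545.
Year 2: $107,163 × 5/21 = $25,515. Book value $69,030.
Year 3: $107,163 × 4/21 = $20,412. Book value $48,618.
Year 4: $107,163 × 3/21 = $15,309. Book value $33,309.
Year 5: $107,163 × 2/21 = $10,206. Book value $23,103.
Accumulated through year 5 = $125,163 − $23,103 = $102,060.

$102,060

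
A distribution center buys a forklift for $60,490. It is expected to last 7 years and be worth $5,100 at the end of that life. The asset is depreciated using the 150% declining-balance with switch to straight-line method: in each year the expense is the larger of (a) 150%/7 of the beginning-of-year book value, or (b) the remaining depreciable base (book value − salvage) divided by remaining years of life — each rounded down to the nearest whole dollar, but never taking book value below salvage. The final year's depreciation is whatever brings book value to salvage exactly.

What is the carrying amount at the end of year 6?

$11,085

Depreciable base = $60,490 − $5,100 = $55,390.
Year 1: DB = ⌊$60,490 × 150%/7⌋ = $12,962; SL = ⌊$55,390/7⌋ = $7,912 → take DB $12,962. Book value $47,528.
Year 2: DB = ⌊$47,528 × 150%/7⌋ = $10,184; SL = ⌊$42,428/6⌋ = $7,071 → take DB $10,184. Book value $37,344.
Year 3: DB = ⌊$37,344 × 150%/7⌋ = $8,002; SL = ⌊$32,244/5⌋ = $6,448 → take DB $8,002. Book value $29,342.
Year 4: DB = ⌊$29,342 × 150%/7⌋ = $6,287; SL = ⌊$24,242/4⌋ = $6,060 → take DB $6,287. Book value $23,055.
Year 5: DB = ⌊$23,055 × 150%/7⌋ = $4,940; SL = ⌊$17,955/3⌋ = $5,985 → take SL $5,985. Book value $17,070.
Year 6: DB = ⌊$17,070 × 150%/7⌋ = $3,657; SL = ⌊$11,970/2⌋ = $5,985 → take SL $5,985. Book value $11,085.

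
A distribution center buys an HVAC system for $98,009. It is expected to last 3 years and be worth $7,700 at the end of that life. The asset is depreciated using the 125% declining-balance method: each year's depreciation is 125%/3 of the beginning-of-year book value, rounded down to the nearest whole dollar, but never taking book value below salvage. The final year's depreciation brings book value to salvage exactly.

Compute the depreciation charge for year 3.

Depreciable base = $98,009 − $7,700 = $90,309.
Year 1: ⌊$98,009 × 125%/3⌋ = $40,837. Book value $57,172.
Year 2: ⌊$57,172 × 125%/3⌋ = $23,821. Book value $33,351.
Year 3 (final): $33,351 − $7,700 = $25,651. Book value $7,700.

$25,651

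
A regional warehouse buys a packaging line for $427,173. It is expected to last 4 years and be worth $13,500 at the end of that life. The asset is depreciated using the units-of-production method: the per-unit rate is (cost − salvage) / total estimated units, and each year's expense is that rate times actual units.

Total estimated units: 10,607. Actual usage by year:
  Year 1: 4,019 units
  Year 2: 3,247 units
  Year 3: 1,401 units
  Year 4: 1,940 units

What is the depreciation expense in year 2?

Depreciable base = $427,173 − $13,500 = $413,673.
Rate = $413,673 / 10,607 units = $39 per unit.
Year 1: 4,019 × $39 = $156,741. Book value $270,432.
Year 2: 3,247 × $39 = $126,633. Book value $143,799.

$126,633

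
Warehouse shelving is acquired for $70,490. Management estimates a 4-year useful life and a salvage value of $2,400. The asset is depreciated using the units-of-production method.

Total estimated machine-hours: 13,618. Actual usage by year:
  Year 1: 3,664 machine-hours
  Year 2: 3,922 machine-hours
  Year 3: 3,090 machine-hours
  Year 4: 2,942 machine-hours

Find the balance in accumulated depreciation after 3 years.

Depreciable base = $70,490 − $2,400 = $68,090.
Rate = $68,090 / 13,618 machine-hours = $5 per machine-hour.
Year 1: 3,664 × $5 = $18,320. Book value $52,170.
Year 2: 3,922 × $5 = $19,610. Book value $32,560.
Year 3: 3,090 × $5 = $15,450. Book value $17,110.
Accumulated through year 3 = $70,490 − $17,110 = $53,380.

$53,380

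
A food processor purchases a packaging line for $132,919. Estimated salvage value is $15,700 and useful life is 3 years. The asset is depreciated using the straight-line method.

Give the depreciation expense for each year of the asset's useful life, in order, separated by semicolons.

$39,073; $39,073; $39,073

Depreciable base = $132,919 − $15,700 = $117,219.
Annual expense = $117,219 / 3 = $39,073.
End of year 1: book value $93,846.
End of year 2: book value $54,773.
End of year 3: book value $15,700.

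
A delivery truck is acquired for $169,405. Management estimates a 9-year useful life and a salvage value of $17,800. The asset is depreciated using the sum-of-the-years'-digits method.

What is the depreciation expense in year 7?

$10,107

Depreciable base = $169,405 − $17,800 = $151,605.
Sum of the years' digits = 9+8+7+6+5+4+3+2+1 = 45.
Year 1: $151,605 × 9/45 = $30,321. Book value $139,084.
Year 2: $151,605 × 8/45 = $26,952. Book value $112,132.
Year 3: $151,605 × 7/45 = $23,583. Book value $88,549.
Year 4: $151,605 × 6/45 = $20,214. Book value $68,335.
Year 5: $151,605 × 5/45 = $16,845. Book value $51,490.
Year 6: $151,605 × 4/45 = $13,476. Book value $38,014.
Year 7: $151,605 × 3/45 = $10,107. Book value $27,907.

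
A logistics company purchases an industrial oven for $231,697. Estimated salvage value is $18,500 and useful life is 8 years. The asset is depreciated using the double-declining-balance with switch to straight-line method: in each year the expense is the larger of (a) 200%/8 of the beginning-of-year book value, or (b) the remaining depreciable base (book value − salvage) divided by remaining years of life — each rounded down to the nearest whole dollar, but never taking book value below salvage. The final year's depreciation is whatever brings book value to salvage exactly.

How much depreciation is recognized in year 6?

$13,746

Depreciable base = $231,697 − $18,500 = $213,197.
Year 1: DB = ⌊$231,697 × 200%/8⌋ = $57,924; SL = ⌊$213,197/8⌋ = $26,649 → take DB $57,924. Book value $173,773.
Year 2: DB = ⌊$173,773 × 200%/8⌋ = $43,443; SL = ⌊$155,273/7⌋ = $22,181 → take DB $43,443. Book value $130,330.
Year 3: DB = ⌊$130,330 × 200%/8⌋ = $32,582; SL = ⌊$111,830/6⌋ = $18,638 → take DB $32,582. Book value $97,748.
Year 4: DB = ⌊$97,748 × 200%/8⌋ = $24,437; SL = ⌊$79,248/5⌋ = $15,849 → take DB $24,437. Book value $73,311.
Year 5: DB = ⌊$73,311 × 200%/8⌋ = $18,327; SL = ⌊$54,811/4⌋ = $13,702 → take DB $18,327. Book value $54,984.
Year 6: DB = ⌊$54,984 × 200%/8⌋ = $13,746; SL = ⌊$36,484/3⌋ = $12,161 → take DB $13,746. Book value $41,238.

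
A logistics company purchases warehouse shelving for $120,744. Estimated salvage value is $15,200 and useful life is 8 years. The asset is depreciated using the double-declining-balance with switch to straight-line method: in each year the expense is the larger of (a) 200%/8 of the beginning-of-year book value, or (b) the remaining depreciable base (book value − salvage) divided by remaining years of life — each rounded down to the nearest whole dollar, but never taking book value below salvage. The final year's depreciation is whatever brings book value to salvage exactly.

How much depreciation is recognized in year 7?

Depreciable base = $120,744 − $15,200 = $105,544.
Year 1: DB = ⌊$120,744 × 200%/8⌋ = $30,186; SL = ⌊$105,544/8⌋ = $13,193 → take DB $30,186. Book value $90,558.
Year 2: DB = ⌊$90,558 × 200%/8⌋ = $22,639; SL = ⌊$75,358/7⌋ = $10,765 → take DB $22,639. Book value $67,919.
Year 3: DB = ⌊$67,919 × 200%/8⌋ = $16,979; SL = ⌊$52,719/6⌋ = $8,786 → take DB $16,979. Book value $50,940.
Year 4: DB = ⌊$50,940 × 200%/8⌋ = $12,735; SL = ⌊$35,740/5⌋ = $7,148 → take DB $12,735. Book value $38,205.
Year 5: DB = ⌊$38,205 × 200%/8⌋ = $9,551; SL = ⌊$23,005/4⌋ = $5,751 → take DB $9,551. Book value $28,654.
Year 6: DB = ⌊$28,654 × 200%/8⌋ = $7,163; SL = ⌊$13,454/3⌋ = $4,484 → take DB $7,163. Book value $21,491.
Year 7: DB = ⌊$21,491 × 200%/8⌋ = $5,372; SL = ⌊$6,291/2⌋ = $3,145 → take DB $5,372. Book value $16,119.

$5,372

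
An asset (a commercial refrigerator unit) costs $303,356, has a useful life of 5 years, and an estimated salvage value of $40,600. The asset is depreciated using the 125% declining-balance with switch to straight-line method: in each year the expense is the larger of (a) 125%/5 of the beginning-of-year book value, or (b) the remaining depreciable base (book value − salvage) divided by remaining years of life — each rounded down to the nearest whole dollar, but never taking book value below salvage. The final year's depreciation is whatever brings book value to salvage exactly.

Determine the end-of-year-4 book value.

Depreciable base = $303,356 − $40,600 = $262,756.
Year 1: DB = ⌊$303,356 × 125%/5⌋ = $75,839; SL = ⌊$262,756/5⌋ = $52,551 → take DB $75,839. Book value $227,517.
Year 2: DB = ⌊$227,517 × 125%/5⌋ = $56,879; SL = ⌊$186,917/4⌋ = $46,729 → take DB $56,879. Book value $170,638.
Year 3: DB = ⌊$170,638 × 125%/5⌋ = $42,659; SL = ⌊$130,038/3⌋ = $43,346 → take SL $43,346. Book value $127,292.
Year 4: DB = ⌊$127,292 × 125%/5⌋ = $31,823; SL = ⌊$86,692/2⌋ = $43,346 → take SL $43,346. Book value $83,946.

$83,946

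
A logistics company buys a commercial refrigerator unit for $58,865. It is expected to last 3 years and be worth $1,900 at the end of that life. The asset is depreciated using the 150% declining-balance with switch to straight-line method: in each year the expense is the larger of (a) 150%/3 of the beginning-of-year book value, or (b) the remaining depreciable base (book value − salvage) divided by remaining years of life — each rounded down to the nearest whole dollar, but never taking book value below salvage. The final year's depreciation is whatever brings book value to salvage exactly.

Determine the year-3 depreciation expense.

$12,817

Depreciable base = $58,865 − $1,900 = $56,965.
Year 1: DB = ⌊$58,865 × 150%/3⌋ = $29,432; SL = ⌊$56,965/3⌋ = $18,988 → take DB $29,432. Book value $29,433.
Year 2: DB = ⌊$29,433 × 150%/3⌋ = $14,716; SL = ⌊$27,533/2⌋ = $13,766 → take DB $14,716. Book value $14,717.
Year 3 (final): $14,717 − $1,900 = $12,817. Book value $1,900.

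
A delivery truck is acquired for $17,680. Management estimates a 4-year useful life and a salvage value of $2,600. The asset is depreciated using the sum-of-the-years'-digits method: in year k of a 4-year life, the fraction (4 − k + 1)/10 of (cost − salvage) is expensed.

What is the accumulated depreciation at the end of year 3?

$13,572

Depreciable base = $17,680 − $2,600 = $15,080.
Sum of the years' digits = 4+3+2+1 = 10.
Year 1: $15,080 × 4/10 = $6,032. Book value $11,648.
Year 2: $15,080 × 3/10 = $4,524. Book value $7,124.
Year 3: $15,080 × 2/10 = $3,016. Book value $4,108.
Accumulated through year 3 = $17,680 − $4,108 = $13,572.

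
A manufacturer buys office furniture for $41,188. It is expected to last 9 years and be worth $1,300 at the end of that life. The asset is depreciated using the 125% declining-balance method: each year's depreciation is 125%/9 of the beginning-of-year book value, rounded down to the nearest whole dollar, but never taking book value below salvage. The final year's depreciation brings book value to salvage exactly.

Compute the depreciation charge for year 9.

Depreciable base = $41,188 − $1,300 = $39,888.
Year 1: ⌊$41,188 × 125%/9⌋ = $5,720. Book value $35,468.
Year 2: ⌊$35,468 × 125%/9⌋ = $4,926. Book value $30,542.
Year 3: ⌊$30,542 × 125%/9⌋ = $4,241. Book value $26,301.
Year 4: ⌊$26,301 × 125%/9⌋ = $3,652. Book value $22,649.
Year 5: ⌊$22,649 × 125%/9⌋ = $3,145. Book value $19,504.
Year 6: ⌊$19,504 × 125%/9⌋ = $2,708. Book value $16,796.
Year 7: ⌊$16,796 × 125%/9⌋ = $2,332. Book value $14,464.
Year 8: ⌊$14,464 × 125%/9⌋ = $2,008. Book value $12,456.
Year 9 (final): $12,456 − $1,300 = $11,156. Book value $1,300.

$11,156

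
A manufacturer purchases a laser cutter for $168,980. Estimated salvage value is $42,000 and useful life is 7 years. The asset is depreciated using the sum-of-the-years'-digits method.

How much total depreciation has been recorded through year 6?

Depreciable base = $168,980 − $42,000 = $126,980.
Sum of the years' digits = 7+6+5+4+3+2+1 = 28.
Year 1: $126,980 × 7/28 = $31,745. Book value $137,235.
Year 2: $126,980 × 6/28 = $27,210. Book value $110,025.
Year 3: $126,980 × 5/28 = $22,675. Book value $87,350.
Year 4: $126,980 × 4/28 = $18,140. Book value $69,210.
Year 5: $126,980 × 3/28 = $13,605. Book value $55,605.
Year 6: $126,980 × 2/28 = $9,070. Book value $46,535.
Accumulated through year 6 = $168,980 − $46,535 = $122,445.

$122,445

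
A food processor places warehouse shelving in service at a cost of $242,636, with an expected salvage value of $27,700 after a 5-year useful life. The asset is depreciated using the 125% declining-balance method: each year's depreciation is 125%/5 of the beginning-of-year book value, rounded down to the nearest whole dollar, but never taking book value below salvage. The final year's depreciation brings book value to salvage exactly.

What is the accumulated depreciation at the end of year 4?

$165,863

Depreciable base = $242,636 − $27,700 = $214,936.
Year 1: ⌊$242,636 × 125%/5⌋ = $60,659. Book value $181,977.
Year 2: ⌊$181,977 × 125%/5⌋ = $45,494. Book value $136,483.
Year 3: ⌊$136,483 × 125%/5⌋ = $34,120. Book value $102,363.
Year 4: ⌊$102,363 × 125%/5⌋ = $25,590. Book value $76,773.
Accumulated through year 4 = $242,636 − $76,773 = $165,863.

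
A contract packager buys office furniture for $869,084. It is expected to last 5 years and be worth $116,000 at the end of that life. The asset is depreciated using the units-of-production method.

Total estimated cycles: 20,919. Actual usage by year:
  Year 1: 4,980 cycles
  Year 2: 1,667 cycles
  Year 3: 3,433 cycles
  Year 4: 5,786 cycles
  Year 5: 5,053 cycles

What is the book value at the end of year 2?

$629,792

Depreciable base = $869,084 − $116,000 = $753,084.
Rate = $753,084 / 20,919 cycles = $36 per cycle.
Year 1: 4,980 × $36 = $179,280. Book value $689,804.
Year 2: 1,667 × $36 = $60,012. Book value $629,792.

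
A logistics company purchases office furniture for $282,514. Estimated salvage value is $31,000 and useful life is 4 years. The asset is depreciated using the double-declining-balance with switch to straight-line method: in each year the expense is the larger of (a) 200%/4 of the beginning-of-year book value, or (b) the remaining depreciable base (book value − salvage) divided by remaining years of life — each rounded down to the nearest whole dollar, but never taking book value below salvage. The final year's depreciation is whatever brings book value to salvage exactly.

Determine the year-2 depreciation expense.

$70,628

Depreciable base = $282,514 − $31,000 = $251,514.
Year 1: DB = ⌊$282,514 × 200%/4⌋ = $141,257; SL = ⌊$251,514/4⌋ = $62,878 → take DB $141,257. Book value $141,257.
Year 2: DB = ⌊$141,257 × 200%/4⌋ = $70,628; SL = ⌊$110,257/3⌋ = $36,752 → take DB $70,628. Book value $70,629.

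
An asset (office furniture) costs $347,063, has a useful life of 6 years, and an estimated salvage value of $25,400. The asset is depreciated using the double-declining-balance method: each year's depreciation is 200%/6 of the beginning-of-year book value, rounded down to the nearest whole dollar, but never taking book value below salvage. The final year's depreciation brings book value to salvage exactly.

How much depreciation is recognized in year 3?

Depreciable base = $347,063 − $25,400 = $321,663.
Year 1: ⌊$347,063 × 200%/6⌋ = $115,687. Book value $231,376.
Year 2: ⌊$231,376 × 200%/6⌋ = $77,125. Book value $154,251.
Year 3: ⌊$154,251 × 200%/6⌋ = $51,417. Book value $102,834.

$51,417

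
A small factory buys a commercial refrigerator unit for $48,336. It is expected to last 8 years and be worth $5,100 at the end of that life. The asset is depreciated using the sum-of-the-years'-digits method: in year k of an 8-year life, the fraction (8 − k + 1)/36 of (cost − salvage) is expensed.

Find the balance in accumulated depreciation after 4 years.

$31,226

Depreciable base = $48,336 − $5,100 = $43,236.
Sum of the years' digits = 8+7+6+5+4+3+2+1 = 36.
Year 1: $43,236 × 8/36 = $9,608. Book value $38,728.
Year 2: $43,236 × 7/36 = $8,407. Book value $30,321.
Year 3: $43,236 × 6/36 = $7,206. Book value $23,115.
Year 4: $43,236 × 5/36 = $6,005. Book value $17,110.
Accumulated through year 4 = $48,336 − $17,110 = $31,226.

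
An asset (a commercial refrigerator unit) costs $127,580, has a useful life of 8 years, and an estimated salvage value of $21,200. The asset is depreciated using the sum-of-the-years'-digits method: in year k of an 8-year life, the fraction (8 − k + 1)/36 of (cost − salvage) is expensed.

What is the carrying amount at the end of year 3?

$65,525

Depreciable base = $127,580 − $21,200 = $106,380.
Sum of the years' digits = 8+7+6+5+4+3+2+1 = 36.
Year 1: $106,380 × 8/36 = $23,640. Book value $103,940.
Year 2: $106,380 × 7/36 = $20,685. Book value $83,255.
Year 3: $106,380 × 6/36 = $17,730. Book value $65,525.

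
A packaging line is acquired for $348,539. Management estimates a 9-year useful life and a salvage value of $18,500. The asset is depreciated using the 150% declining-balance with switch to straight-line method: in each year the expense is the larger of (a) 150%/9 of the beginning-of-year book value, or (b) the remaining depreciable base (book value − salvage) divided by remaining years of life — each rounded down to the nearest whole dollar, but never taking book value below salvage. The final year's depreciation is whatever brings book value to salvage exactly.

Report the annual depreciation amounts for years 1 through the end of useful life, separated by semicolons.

$58,089; $48,408; $40,340; $33,617; $29,917; $29,917; $29,917; $29,917; $29,917

Depreciable base = $348,539 − $18,500 = $330,039.
Year 1: DB = ⌊$348,539 × 150%/9⌋ = $58,089; SL = ⌊$330,039/9⌋ = $36,671 → take DB $58,089. Book value $290,450.
Year 2: DB = ⌊$290,450 × 150%/9⌋ = $48,408; SL = ⌊$271,950/8⌋ = $33,993 → take DB $48,408. Book value $242,042.
Year 3: DB = ⌊$242,042 × 150%/9⌋ = $40,340; SL = ⌊$223,542/7⌋ = $31,934 → take DB $40,340. Book value $201,702.
Year 4: DB = ⌊$201,702 × 150%/9⌋ = $33,617; SL = ⌊$183,202/6⌋ = $30,533 → take DB $33,617. Book value $168,085.
Year 5: DB = ⌊$168,085 × 150%/9⌋ = $28,014; SL = ⌊$149,585/5⌋ = $29,917 → take SL $29,917. Book value $138,168.
Year 6: DB = ⌊$138,168 × 150%/9⌋ = $23,028; SL = ⌊$119,668/4⌋ = $29,917 → take SL $29,917. Book value $108,251.
Year 7: DB = ⌊$108,251 × 150%/9⌋ = $18,041; SL = ⌊$89,751/3⌋ = $29,917 → take SL $29,917. Book value $78,334.
Year 8: DB = ⌊$78,334 × 150%/9⌋ = $13,055; SL = ⌊$59,834/2⌋ = $29,917 → take SL $29,917. Book value $48,417.
Year 9 (final): $48,417 − $18,500 = $29,917. Book value $18,500.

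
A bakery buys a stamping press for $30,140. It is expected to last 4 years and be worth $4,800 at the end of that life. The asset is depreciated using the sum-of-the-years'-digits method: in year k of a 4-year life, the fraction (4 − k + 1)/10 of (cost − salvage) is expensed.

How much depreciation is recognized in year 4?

$2,534

Depreciable base = $30,140 − $4,800 = $25,340.
Sum of the years' digits = 4+3+2+1 = 10.
Year 1: $25,340 × 4/10 = $10,136. Book value $20,004.
Year 2: $25,340 × 3/10 = $7,602. Book value $12,402.
Year 3: $25,340 × 2/10 = $5,068. Book value $7,334.
Year 4: $25,340 × 1/10 = $2,534. Book value $4,800.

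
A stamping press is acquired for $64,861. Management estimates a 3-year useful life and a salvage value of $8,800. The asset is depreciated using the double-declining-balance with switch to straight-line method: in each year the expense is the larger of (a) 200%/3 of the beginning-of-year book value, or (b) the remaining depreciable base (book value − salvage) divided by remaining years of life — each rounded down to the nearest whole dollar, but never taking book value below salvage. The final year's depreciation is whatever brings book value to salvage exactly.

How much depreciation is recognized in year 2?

Depreciable base = $64,861 − $8,800 = $56,061.
Year 1: DB = ⌊$64,861 × 200%/3⌋ = $43,240; SL = ⌊$56,061/3⌋ = $18,687 → take DB $43,240. Book value $21,621.
Year 2: DB = ⌊$21,621 × 200%/3⌋ = $14,414; SL = ⌊$12,821/2⌋ = $6,410 → take DB $14,414, capped at $12,821. Book value $8,800.

$12,821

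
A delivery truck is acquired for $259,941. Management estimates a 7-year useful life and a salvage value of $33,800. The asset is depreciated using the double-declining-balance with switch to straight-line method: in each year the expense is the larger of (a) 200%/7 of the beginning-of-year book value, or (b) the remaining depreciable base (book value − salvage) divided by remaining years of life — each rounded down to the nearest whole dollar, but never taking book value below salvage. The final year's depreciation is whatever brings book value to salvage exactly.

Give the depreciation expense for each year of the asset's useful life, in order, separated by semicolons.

Depreciable base = $259,941 − $33,800 = $226,141.
Year 1: DB = ⌊$259,941 × 200%/7⌋ = $74,268; SL = ⌊$226,141/7⌋ = $32,305 → take DB $74,268. Book value $185,673.
Year 2: DB = ⌊$185,673 × 200%/7⌋ = $53,049; SL = ⌊$151,873/6⌋ = $25,312 → take DB $53,049. Book value $132,624.
Year 3: DB = ⌊$132,624 × 200%/7⌋ = $37,892; SL = ⌊$98,824/5⌋ = $19,764 → take DB $37,892. Book value $94,732.
Year 4: DB = ⌊$94,732 × 200%/7⌋ = $27,066; SL = ⌊$60,932/4⌋ = $15,233 → take DB $27,066. Book value $67,666.
Year 5: DB = ⌊$67,666 × 200%/7⌋ = $19,333; SL = ⌊$33,866/3⌋ = $11,288 → take DB $19,333. Book value $48,333.
Year 6: DB = ⌊$48,333 × 200%/7⌋ = $13,809; SL = ⌊$14,533/2⌋ = $7,266 → take DB $13,809. Book value $34,524.
Year 7 (final): $34,524 − $33,800 = $724. Book value $33,800.

$74,268; $53,049; $37,892; $27,066; $19,333; $13,809; $724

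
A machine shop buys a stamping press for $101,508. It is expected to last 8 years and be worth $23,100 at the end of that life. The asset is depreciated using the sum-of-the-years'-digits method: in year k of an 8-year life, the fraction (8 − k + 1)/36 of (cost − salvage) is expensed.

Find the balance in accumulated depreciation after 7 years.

$76,230

Depreciable base = $101,508 − $23,100 = $78,408.
Sum of the years' digits = 8+7+6+5+4+3+2+1 = 36.
Year 1: $78,408 × 8/36 = $17,424. Book value $84,084.
Year 2: $78,408 × 7/36 = $15,246. Book value $68,838.
Year 3: $78,408 × 6/36 = $13,068. Book value $55,770.
Year 4: $78,408 × 5/36 = $10,890. Book value $44,880.
Year 5: $78,408 × 4/36 = $8,712. Book value $36,168.
Year 6: $78,408 × 3/36 = $6,534. Book value $29,634.
Year 7: $78,408 × 2/36 = $4,356. Book value $25,278.
Accumulated through year 7 = $101,508 − $25,278 = $76,230.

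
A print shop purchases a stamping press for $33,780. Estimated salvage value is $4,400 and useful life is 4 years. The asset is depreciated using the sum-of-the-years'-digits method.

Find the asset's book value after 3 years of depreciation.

$7,338

Depreciable base = $33,780 − $4,400 = $29,380.
Sum of the years' digits = 4+3+2+1 = 10.
Year 1: $29,380 × 4/10 = $11,752. Book value $22,028.
Year 2: $29,380 × 3/10 = $8,814. Book value $13,214.
Year 3: $29,380 × 2/10 = $5,876. Book value $7,338.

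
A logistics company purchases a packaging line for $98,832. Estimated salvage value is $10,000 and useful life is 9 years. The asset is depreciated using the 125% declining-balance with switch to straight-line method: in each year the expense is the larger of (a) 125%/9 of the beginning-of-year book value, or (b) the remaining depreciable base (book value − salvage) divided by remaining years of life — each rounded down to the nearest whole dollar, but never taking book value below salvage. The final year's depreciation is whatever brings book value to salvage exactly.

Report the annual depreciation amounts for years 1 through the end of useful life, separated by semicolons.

$13,726; $11,820; $10,178; $8,851; $8,851; $8,851; $8,851; $8,852; $8,852

Depreciable base = $98,832 − $10,000 = $88,832.
Year 1: DB = ⌊$98,832 × 125%/9⌋ = $13,726; SL = ⌊$88,832/9⌋ = $9,870 → take DB $13,726. Book value $85,106.
Year 2: DB = ⌊$85,106 × 125%/9⌋ = $11,820; SL = ⌊$75,106/8⌋ = $9,388 → take DB $11,820. Book value $73,286.
Year 3: DB = ⌊$73,286 × 125%/9⌋ = $10,178; SL = ⌊$63,286/7⌋ = $9,040 → take DB $10,178. Book value $63,108.
Year 4: DB = ⌊$63,108 × 125%/9⌋ = $8,765; SL = ⌊$53,108/6⌋ = $8,851 → take SL $8,851. Book value $54,257.
Year 5: DB = ⌊$54,257 × 125%/9⌋ = $7,535; SL = ⌊$44,257/5⌋ = $8,851 → take SL $8,851. Book value $45,406.
Year 6: DB = ⌊$45,406 × 125%/9⌋ = $6,306; SL = ⌊$35,406/4⌋ = $8,851 → take SL $8,851. Book value $36,555.
Year 7: DB = ⌊$36,555 × 125%/9⌋ = $5,077; SL = ⌊$26,555/3⌋ = $8,851 → take SL $8,851. Book value $27,704.
Year 8: DB = ⌊$27,704 × 125%/9⌋ = $3,847; SL = ⌊$17,704/2⌋ = $8,852 → take SL $8,852. Book value $18,852.
Year 9 (final): $18,852 − $10,000 = $8,852. Book value $10,000.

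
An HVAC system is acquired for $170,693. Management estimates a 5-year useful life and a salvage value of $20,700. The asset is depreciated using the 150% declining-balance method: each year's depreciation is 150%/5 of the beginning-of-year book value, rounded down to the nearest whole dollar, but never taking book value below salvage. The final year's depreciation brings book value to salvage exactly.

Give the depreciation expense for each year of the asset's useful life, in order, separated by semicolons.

Depreciable base = $170,693 − $20,700 = $149,993.
Year 1: ⌊$170,693 × 150%/5⌋ = $51,207. Book value $119,486.
Year 2: ⌊$119,486 × 150%/5⌋ = $35,845. Book value $83,641.
Year 3: ⌊$83,641 × 150%/5⌋ = $25,092. Book value $58,549.
Year 4: ⌊$58,549 × 150%/5⌋ = $17,564. Book value $40,985.
Year 5 (final): $40,985 − $20,700 = $20,285. Book value $20,700.

$51,207; $35,845; $25,092; $17,564; $20,285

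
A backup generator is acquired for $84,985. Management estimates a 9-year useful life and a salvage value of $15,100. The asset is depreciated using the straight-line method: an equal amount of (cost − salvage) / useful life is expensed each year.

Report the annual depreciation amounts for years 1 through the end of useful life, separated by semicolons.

$7,765; $7,765; $7,765; $7,765; $7,765; $7,765; $7,765; $7,765; $7,765

Depreciable base = $84,985 − $15,100 = $69,885.
Annual expense = $69,885 / 9 = $7,765.
End of year 1: book value $77,220.
End of year 2: book value $69,455.
End of year 3: book value $61,690.
End of year 4: book value $53,925.
End of year 5: book value $46,160.
End of year 6: book value $38,395.
End of year 7: book value $30,630.
End of year 8: book value $22,865.
End of year 9: book value $15,100.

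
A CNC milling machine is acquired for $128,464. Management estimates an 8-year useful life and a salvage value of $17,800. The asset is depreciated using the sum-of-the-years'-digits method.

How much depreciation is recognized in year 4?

$15,370

Depreciable base = $128,464 − $17,800 = $110,664.
Sum of the years' digits = 8+7+6+5+4+3+2+1 = 36.
Year 1: $110,664 × 8/36 = $24,592. Book value $103,872.
Year 2: $110,664 × 7/36 = $21,518. Book value $82,354.
Year 3: $110,664 × 6/36 = $18,444. Book value $63,910.
Year 4: $110,664 × 5/36 = $15,370. Book value $48,540.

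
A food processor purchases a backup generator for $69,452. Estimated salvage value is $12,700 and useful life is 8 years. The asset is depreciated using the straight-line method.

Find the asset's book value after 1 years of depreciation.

$62,358

Depreciable base = $69,452 − $12,700 = $56,752.
Annual expense = $56,752 / 8 = $7,094.
End of year 1: book value $62,358.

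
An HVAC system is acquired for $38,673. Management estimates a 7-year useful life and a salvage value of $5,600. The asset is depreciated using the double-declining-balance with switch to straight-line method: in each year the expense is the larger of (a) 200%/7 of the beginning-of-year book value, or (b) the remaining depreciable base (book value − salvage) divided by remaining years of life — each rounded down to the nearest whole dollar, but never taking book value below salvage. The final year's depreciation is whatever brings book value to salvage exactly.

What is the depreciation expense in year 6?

Depreciable base = $38,673 − $5,600 = $33,073.
Year 1: DB = ⌊$38,673 × 200%/7⌋ = $11,049; SL = ⌊$33,073/7⌋ = $4,724 → take DB $11,049. Book value $27,624.
Year 2: DB = ⌊$27,624 × 200%/7⌋ = $7,892; SL = ⌊$22,024/6⌋ = $3,670 → take DB $7,892. Book value $19,732.
Year 3: DB = ⌊$19,732 × 200%/7⌋ = $5,637; SL = ⌊$14,132/5⌋ = $2,826 → take DB $5,637. Book value $14,095.
Year 4: DB = ⌊$14,095 × 200%/7⌋ = $4,027; SL = ⌊$8,495/4⌋ = $2,123 → take DB $4,027. Book value $10,068.
Year 5: DB = ⌊$10,068 × 200%/7⌋ = $2,876; SL = ⌊$4,468/3⌋ = $1,489 → take DB $2,876. Book value $7,192.
Year 6: DB = ⌊$7,192 × 200%/7⌋ = $2,054; SL = ⌊$1,592/2⌋ = $796 → take DB $2,054, capped at $1,592. Book value $5,600.

$1,592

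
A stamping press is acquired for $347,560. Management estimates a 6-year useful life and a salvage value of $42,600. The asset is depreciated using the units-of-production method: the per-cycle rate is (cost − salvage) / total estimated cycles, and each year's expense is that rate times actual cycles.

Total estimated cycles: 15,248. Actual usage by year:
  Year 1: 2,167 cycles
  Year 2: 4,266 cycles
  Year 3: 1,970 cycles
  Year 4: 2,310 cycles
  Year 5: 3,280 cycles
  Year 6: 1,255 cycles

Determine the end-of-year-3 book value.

Depreciable base = $347,560 − $42,600 = $304,960.
Rate = $304,960 / 15,248 cycles = $20 per cycle.
Year 1: 2,167 × $20 = $43,340. Book value $304,220.
Year 2: 4,266 × $20 = $85,320. Book value $218,900.
Year 3: 1,970 × $20 = $39,400. Book value $179,500.

$179,500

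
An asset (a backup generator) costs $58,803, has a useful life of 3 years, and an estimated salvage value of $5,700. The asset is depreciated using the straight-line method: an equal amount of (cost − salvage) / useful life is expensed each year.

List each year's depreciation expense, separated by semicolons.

$17,701; $17,701; $17,701

Depreciable base = $58,803 − $5,700 = $53,103.
Annual expense = $53,103 / 3 = $17,701.
End of year 1: book value $41,102.
End of year 2: book value $23,401.
End of year 3: book value $5,700.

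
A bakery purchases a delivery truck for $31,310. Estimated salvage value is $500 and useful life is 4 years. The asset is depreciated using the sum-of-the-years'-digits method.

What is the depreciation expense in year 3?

Depreciable base = $31,310 − $500 = $30,810.
Sum of the years' digits = 4+3+2+1 = 10.
Year 1: $30,810 × 4/10 = $12,324. Book value $18,986.
Year 2: $30,810 × 3/10 = $9,243. Book value $9,743.
Year 3: $30,810 × 2/10 = $6,162. Book value $3,581.

$6,162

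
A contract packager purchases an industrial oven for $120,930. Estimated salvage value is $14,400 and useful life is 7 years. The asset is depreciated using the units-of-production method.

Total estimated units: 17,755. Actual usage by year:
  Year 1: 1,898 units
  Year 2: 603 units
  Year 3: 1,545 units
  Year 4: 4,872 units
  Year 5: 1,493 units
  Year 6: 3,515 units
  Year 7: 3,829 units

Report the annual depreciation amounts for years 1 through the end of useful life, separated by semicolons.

$11,388; $3,618; $9,270; $29,232; $8,958; $21,090; $22,974

Depreciable base = $120,930 − $14,400 = $106,530.
Rate = $106,530 / 17,755 units = $6 per unit.
Year 1: 1,898 × $6 = $11,388. Book value $109,542.
Year 2: 603 × $6 = $3,618. Book value $105,924.
Year 3: 1,545 × $6 = $9,270. Book value $96,654.
Year 4: 4,872 × $6 = $29,232. Book value $67,422.
Year 5: 1,493 × $6 = $8,958. Book value $58,464.
Year 6: 3,515 × $6 = $21,090. Book value $37,374.
Year 7: 3,829 × $6 = $22,974. Book value $14,400.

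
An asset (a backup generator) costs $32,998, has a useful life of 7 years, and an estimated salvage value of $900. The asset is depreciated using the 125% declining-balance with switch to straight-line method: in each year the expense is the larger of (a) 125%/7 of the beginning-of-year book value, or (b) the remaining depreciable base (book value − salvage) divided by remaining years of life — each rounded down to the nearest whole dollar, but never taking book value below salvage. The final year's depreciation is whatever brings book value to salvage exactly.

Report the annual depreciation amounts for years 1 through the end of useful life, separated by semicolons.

Depreciable base = $32,998 − $900 = $32,098.
Year 1: DB = ⌊$32,998 × 125%/7⌋ = $5,892; SL = ⌊$32,098/7⌋ = $4,585 → take DB $5,892. Book value $27,106.
Year 2: DB = ⌊$27,106 × 125%/7⌋ = $4,840; SL = ⌊$26,206/6⌋ = $4,367 → take DB $4,840. Book value $22,266.
Year 3: DB = ⌊$22,266 × 125%/7⌋ = $3,976; SL = ⌊$21,366/5⌋ = $4,273 → take SL $4,273. Book value $17,993.
Year 4: DB = ⌊$17,993 × 125%/7⌋ = $3,213; SL = ⌊$17,093/4⌋ = $4,273 → take SL $4,273. Book value $13,720.
Year 5: DB = ⌊$13,720 × 125%/7⌋ = $2,450; SL = ⌊$12,820/3⌋ = $4,273 → take SL $4,273. Book value $9,447.
Year 6: DB = ⌊$9,447 × 125%/7⌋ = $1,686; SL = ⌊$8,547/2⌋ = $4,273 → take SL $4,273. Book value $5,174.
Year 7 (final): $5,174 − $900 = $4,274. Book value $900.

$5,892; $4,840; $4,273; $4,273; $4,273; $4,273; $4,274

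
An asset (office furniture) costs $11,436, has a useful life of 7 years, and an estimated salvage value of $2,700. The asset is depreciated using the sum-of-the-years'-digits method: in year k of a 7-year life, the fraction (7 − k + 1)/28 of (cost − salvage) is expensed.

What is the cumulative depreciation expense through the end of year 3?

Depreciable base = $11,436 − $2,700 = $8,736.
Sum of the years' digits = 7+6+5+4+3+2+1 = 28.
Year 1: $8,736 × 7/28 = $2,184. Book value $9,252.
Year 2: $8,736 × 6/28 = $1,872. Book value $7,380.
Year 3: $8,736 × 5/28 = $1,560. Book value $5,820.
Accumulated through year 3 = $11,436 − $5,820 = $5,616.

$5,616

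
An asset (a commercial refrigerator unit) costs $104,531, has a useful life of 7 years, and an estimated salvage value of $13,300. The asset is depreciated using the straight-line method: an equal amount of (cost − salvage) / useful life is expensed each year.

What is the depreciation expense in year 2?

$13,033

Depreciable base = $104,531 − $13,300 = $91,231.
Annual expense = $91,231 / 7 = $13,033.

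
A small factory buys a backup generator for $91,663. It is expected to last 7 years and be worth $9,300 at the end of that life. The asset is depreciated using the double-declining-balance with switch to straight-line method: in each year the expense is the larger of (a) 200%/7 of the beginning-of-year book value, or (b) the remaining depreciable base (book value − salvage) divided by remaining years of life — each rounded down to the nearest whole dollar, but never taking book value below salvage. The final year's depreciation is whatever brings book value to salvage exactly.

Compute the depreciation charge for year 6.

Depreciable base = $91,663 − $9,300 = $82,363.
Year 1: DB = ⌊$91,663 × 200%/7⌋ = $26,189; SL = ⌊$82,363/7⌋ = $11,766 → take DB $26,189. Book value $65,474.
Year 2: DB = ⌊$65,474 × 200%/7⌋ = $18,706; SL = ⌊$56,174/6⌋ = $9,362 → take DB $18,706. Book value $46,768.
Year 3: DB = ⌊$46,768 × 200%/7⌋ = $13,362; SL = ⌊$37,468/5⌋ = $7,493 → take DB $13,362. Book value $33,406.
Year 4: DB = ⌊$33,406 × 200%/7⌋ = $9,544; SL = ⌊$24,106/4⌋ = $6,026 → take DB $9,544. Book value $23,862.
Year 5: DB = ⌊$23,862 × 200%/7⌋ = $6,817; SL = ⌊$14,562/3⌋ = $4,854 → take DB $6,817. Book value $17,045.
Year 6: DB = ⌊$17,045 × 200%/7⌋ = $4,870; SL = ⌊$7,745/2⌋ = $3,872 → take DB $4,870. Book value $12,175.

$4,870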